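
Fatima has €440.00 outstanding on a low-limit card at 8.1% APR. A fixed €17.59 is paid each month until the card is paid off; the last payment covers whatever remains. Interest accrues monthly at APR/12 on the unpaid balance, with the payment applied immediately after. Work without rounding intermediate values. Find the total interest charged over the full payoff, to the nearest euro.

€44

Monthly rate r = 8.1%/12 = 0.675% = 0.00675.
Payoff takes n = ⌈−ln(1 − rB₀/P)/ln(1+r)⌉ = ⌈27.491⌉ = 28 payments; the last is €8.65.
Total paid = 27·€17.59 + €8.65 = €483.58.
Total interest = total paid − principal = €483.58 − €440.00 = €43.58.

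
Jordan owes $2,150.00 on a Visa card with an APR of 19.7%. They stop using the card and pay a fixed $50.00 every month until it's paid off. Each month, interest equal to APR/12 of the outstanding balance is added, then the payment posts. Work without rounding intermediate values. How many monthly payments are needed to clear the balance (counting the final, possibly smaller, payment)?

76 months

Monthly rate r = 19.7%/12 = 1.64167% = 0.0164167.
Recurrence: B ← B·(1+r) − $50.00.
Month 1: interest $35.30; balance after payment $2,135.30.
Month 2: interest $35.05; balance after payment $2,120.35.
Closed form: n = −ln(1 − rB₀/P)/ln(1+r) = −ln(0.29408)/ln(1.01642) ≈ 75.162, so the balance reaches zero during payment 76.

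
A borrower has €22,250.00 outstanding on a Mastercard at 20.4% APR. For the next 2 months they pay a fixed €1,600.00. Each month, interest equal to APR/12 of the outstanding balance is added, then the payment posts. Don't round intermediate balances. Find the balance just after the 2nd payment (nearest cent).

Monthly rate r = 20.4%/12 = 1.7% = 0.017.
Each month: B ← B·(1+r) − €1,600.00.
Month 1: interest €378.25; balance after payment €21,028.25.
Month 2: interest €357.48; balance after payment €19,785.73.

€19,785.73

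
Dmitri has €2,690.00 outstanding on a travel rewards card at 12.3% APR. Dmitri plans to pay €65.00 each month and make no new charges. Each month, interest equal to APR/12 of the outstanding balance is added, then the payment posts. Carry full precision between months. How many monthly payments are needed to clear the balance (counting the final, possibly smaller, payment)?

55 payments

Monthly rate r = 12.3%/12 = 1.025% = 0.01025.
Recurrence: B ← B·(1+r) − €65.00.
Month 1: interest €27.57; balance after payment €2,652.57.
Month 2: interest €27.19; balance after payment €2,614.76.
Closed form: n = −ln(1 − rB₀/P)/ln(1+r) = −ln(0.57581)/ln(1.01025) ≈ 54.127, so the balance reaches zero during payment 55.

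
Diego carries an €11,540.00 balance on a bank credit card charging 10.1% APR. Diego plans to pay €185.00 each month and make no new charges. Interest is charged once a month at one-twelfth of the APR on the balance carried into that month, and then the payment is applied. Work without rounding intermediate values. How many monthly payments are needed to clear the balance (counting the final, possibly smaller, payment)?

89 months

Monthly rate r = 10.1%/12 = 0.841667% = 0.00841667.
Recurrence: B ← B·(1+r) − €185.00.
Month 1: interest €97.13; balance after payment €11,452.13.
Month 2: interest €96.39; balance after payment €11,363.52.
Closed form: n = −ln(1 − rB₀/P)/ln(1+r) = −ln(0.47498)/ln(1.00842) ≈ 88.825, so the balance reaches zero during payment 89.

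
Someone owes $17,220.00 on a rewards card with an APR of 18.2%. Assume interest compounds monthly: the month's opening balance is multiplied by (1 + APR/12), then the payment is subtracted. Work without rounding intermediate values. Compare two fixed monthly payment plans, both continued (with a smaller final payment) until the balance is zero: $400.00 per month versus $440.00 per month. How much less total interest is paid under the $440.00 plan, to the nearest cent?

$1,802.89

Monthly rate r = 18.2%/12 = 1.51667% = 0.0151667.
At $400.00/mo: n = ⌈−ln(1 − rB₀/P)/ln(1+r)⌉ = 71 payments (last $120.70); total interest = total paid − $17,220.00 = $10,900.70.
At $440.00/mo: 60 payments (last $357.81); total interest $9,097.81.
Interest saved = $10,900.70 − $9,097.81 = $1,802.89.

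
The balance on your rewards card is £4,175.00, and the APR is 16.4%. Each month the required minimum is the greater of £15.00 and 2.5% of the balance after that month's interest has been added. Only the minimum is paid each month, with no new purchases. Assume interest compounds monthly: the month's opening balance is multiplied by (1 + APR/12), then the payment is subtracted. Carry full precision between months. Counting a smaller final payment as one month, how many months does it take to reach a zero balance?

Monthly rate r = 16.4%/12 = 1.36667% = 0.0136667.
While 2.5% of the post-interest balance exceeds £15.00, each month B ← (B·(1+r))·(1 − 0.025), i.e. B shrinks by the factor (1+r)·0.975 = 0.98833.
This holds for months 1–167. Entering month 168 the balance is £587.38; 2.5% of the post-interest balance is now below £15.00, so the flat £15.00 minimum applies from here.
From month 168 a fixed £15.00 at rate r clears £587.38 in 57 more payments. Total: 167 + 57 = 224 months.

224 months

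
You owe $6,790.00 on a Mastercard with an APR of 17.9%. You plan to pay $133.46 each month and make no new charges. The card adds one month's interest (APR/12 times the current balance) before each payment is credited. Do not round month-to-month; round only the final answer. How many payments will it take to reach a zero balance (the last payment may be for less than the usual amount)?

97 payments

Monthly rate r = 17.9%/12 = 1.49167% = 0.0149167.
Recurrence: B ← B·(1+r) − $133.46.
Month 1: interest $101.28; balance after payment $6,757.82.
Month 2: interest $100.80; balance after payment $6,725.17.
Closed form: n = −ln(1 − rB₀/P)/ln(1+r) = −ln(0.24109)/ln(1.01492) ≈ 96.078, so the balance reaches zero during payment 97.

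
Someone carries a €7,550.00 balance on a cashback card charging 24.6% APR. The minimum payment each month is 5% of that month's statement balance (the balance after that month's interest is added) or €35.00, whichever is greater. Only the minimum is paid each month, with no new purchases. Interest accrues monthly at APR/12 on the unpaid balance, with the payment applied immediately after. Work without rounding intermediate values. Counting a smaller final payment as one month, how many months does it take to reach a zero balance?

Monthly rate r = 24.6%/12 = 2.05% = 0.0205.
While 5% of the post-interest balance exceeds €35.00, each month B ← (B·(1+r))·(1 − 0.05), i.e. B shrinks by the factor (1+r)·0.95 = 0.96947.
This holds for months 1–78. Entering month 79 the balance is €672.67; 5% of the post-interest balance is now below €35.00, so the flat €35.00 minimum applies from here.
From month 79 a fixed €35.00 at rate r clears €672.67 in 25 more payments. Total: 78 + 25 = 103 months.

103 months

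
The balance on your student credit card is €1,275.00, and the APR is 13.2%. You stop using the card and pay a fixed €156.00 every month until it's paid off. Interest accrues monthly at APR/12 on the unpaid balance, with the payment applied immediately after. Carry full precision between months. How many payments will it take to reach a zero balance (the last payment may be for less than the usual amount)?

Monthly rate r = 13.2%/12 = 1.1% = 0.011.
Recurrence: B ← B·(1+r) − €156.00.
Month 1: interest €14.02; balance after payment €1,133.03.
Month 2: interest €12.46; balance after payment €989.49.
Closed form: n = −ln(1 − rB₀/P)/ln(1+r) = −ln(0.9101)/ln(1.011) ≈ 8.611, so the balance reaches zero during payment 9.

9 months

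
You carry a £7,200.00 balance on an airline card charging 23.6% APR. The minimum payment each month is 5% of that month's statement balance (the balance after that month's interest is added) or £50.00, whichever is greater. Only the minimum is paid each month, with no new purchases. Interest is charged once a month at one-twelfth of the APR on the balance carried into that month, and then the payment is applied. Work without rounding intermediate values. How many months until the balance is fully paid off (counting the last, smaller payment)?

88 months

Monthly rate r = 23.6%/12 = 1.96667% = 0.0196667.
While 5% of the post-interest balance exceeds £50.00, each month B ← (B·(1+r))·(1 − 0.05), i.e. B shrinks by the factor (1+r)·0.95 = 0.96868.
This holds for months 1–63. Entering month 64 the balance is £970.04; 5% of the post-interest balance is now below £50.00, so the flat £50.00 minimum applies from here.
From month 64 a fixed £50.00 at rate r clears £970.04 in 25 more payments. Total: 63 + 25 = 88 months.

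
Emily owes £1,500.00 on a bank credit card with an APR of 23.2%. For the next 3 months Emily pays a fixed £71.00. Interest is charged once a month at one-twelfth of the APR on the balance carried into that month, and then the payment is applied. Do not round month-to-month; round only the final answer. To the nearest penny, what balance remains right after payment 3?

£1,371.55

Monthly rate r = 23.2%/12 = 1.93333% = 0.0193333.
Each month: B ← B·(1+r) − £71.00.
Month 1: interest £29.00; balance after payment £1,458.00.
Month 2: interest £28.19; balance after payment £1,415.19.
Month 3: interest £27.36; balance after payment £1,371.55.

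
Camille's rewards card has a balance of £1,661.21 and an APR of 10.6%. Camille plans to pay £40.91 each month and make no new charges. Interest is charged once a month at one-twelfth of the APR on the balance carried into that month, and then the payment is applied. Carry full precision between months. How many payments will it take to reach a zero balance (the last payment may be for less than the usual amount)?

Monthly rate r = 10.6%/12 = 0.883333% = 0.00883333.
Recurrence: B ← B·(1+r) − £40.91.
Month 1: interest £14.67; balance after payment £1,634.97.
Month 2: interest £14.44; balance after payment £1,608.51.
Closed form: n = −ln(1 − rB₀/P)/ln(1+r) = −ln(0.64131)/ln(1.00883) ≈ 50.513, so the balance reaches zero during payment 51.

51 payments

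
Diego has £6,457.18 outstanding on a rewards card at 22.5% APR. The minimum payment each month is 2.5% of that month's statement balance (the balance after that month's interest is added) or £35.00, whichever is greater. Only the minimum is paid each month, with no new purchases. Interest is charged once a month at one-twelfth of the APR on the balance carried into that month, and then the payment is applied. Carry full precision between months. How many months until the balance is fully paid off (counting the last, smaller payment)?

Monthly rate r = 22.5%/12 = 1.875% = 0.01875.
While 2.5% of the post-interest balance exceeds £35.00, each month B ← (B·(1+r))·(1 − 0.025), i.e. B shrinks by the factor (1+r)·0.975 = 0.99328.
This holds for months 1–230. Entering month 231 the balance is £1,369.80; 2.5% of the post-interest balance is now below £35.00, so the flat £35.00 minimum applies from here.
From month 231 a fixed £35.00 at rate r clears £1,369.80 in 72 more payments. Total: 230 + 72 = 302 months.

302 months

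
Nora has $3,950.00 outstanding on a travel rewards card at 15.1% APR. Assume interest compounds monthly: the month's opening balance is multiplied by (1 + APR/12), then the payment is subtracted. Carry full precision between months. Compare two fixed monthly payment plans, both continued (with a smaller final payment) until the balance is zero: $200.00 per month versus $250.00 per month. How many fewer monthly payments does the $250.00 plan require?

5 fewer payments

Monthly rate r = 15.1%/12 = 1.25833% = 0.0125833.
At $200.00/mo: n = ⌈−ln(1 − rB₀/P)/ln(1+r)⌉ = 23 payments (last $169.79); total interest = total paid − $3,950.00 = $619.79.
At $250.00/mo: 18 payments (last $181.91); total interest $481.91.
Payments saved = 23 − 18 = 5.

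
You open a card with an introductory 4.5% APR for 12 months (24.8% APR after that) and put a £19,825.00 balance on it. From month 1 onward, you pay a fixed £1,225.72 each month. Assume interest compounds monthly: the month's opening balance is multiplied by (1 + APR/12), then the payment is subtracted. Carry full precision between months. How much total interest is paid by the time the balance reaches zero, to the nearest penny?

£960.96

Promo months 1–12 at r₀ = 4.5%/12 = 0.00375; months 13+ at r₁ = 24.8%/12 = 0.0206667.
After month 12: iterate B ← B·(1+r₀) − £1,225.72 for 12 months → £5,719.93.
Then at r₁ with £1,225.72/mo: n₂ = −ln(1 − r₁·B/P)/ln(1+r₁) ≈ 4.96 → 5 more payments.
Total paid = 16·£1,225.72 + £1,174.44 = £20,785.96; interest = £20,785.96 − £19,825.00 = £960.96.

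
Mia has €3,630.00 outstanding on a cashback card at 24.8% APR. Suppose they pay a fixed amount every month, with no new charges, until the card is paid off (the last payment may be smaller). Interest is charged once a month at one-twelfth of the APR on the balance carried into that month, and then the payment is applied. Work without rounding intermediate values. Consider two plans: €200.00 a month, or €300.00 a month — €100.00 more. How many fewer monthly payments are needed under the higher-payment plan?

8 fewer payments

Monthly rate r = 24.8%/12 = 2.06667% = 0.0206667.
At €200.00/mo: n = ⌈−ln(1 − rB₀/P)/ln(1+r)⌉ = 23 payments (last €196.86); total interest = total paid − €3,630.00 = €966.86.
At €300.00/mo: 15 payments (last €20.53); total interest €590.53.
Payments saved = 23 − 15 = 8.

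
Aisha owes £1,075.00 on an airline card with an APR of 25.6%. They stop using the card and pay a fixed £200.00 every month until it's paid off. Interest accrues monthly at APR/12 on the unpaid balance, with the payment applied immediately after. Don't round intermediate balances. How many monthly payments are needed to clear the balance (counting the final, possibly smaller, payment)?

Monthly rate r = 25.6%/12 = 2.13333% = 0.0213333.
Recurrence: B ← B·(1+r) − £200.00.
Month 1: interest £22.93; balance after payment £897.93.
Month 2: interest £19.16; balance after payment £717.09.
Month 3: interest £15.30; balance after payment £532.39.
Month 4: interest £11.36; balance after payment £343.74.
Month 5: interest £7.33; balance after payment £151.08.
Month 6: interest £3.22; balance after payment £0.00.

6 payments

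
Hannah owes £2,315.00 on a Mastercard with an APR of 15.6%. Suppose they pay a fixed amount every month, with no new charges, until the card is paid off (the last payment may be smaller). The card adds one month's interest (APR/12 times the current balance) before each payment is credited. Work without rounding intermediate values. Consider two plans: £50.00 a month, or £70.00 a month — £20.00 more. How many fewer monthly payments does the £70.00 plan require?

28 fewer payments

Monthly rate r = 15.6%/12 = 1.3% = 0.013.
At £50.00/mo: n = ⌈−ln(1 − rB₀/P)/ln(1+r)⌉ = 72 payments (last £15.55); total interest = total paid − £2,315.00 = £1,250.55.
At £70.00/mo: 44 payments (last £35.86); total interest £730.86.
Payments saved = 72 − 44 = 28.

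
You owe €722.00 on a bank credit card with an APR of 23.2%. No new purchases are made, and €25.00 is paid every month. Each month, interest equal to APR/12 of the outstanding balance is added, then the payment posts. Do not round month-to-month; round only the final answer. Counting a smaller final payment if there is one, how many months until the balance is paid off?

43 months

Monthly rate r = 23.2%/12 = 1.93333% = 0.0193333.
Recurrence: B ← B·(1+r) − €25.00.
Month 1: interest €13.96; balance after payment €710.96.
Month 2: interest €13.75; balance after payment €699.70.
Closed form: n = −ln(1 − rB₀/P)/ln(1+r) = −ln(0.44165)/ln(1.01933) ≈ 42.678, so the balance reaches zero during payment 43.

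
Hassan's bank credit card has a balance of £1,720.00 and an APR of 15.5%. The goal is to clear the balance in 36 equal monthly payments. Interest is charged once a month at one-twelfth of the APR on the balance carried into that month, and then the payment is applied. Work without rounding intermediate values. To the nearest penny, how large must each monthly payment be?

£60.05

Monthly rate r = 15.5%/12 = 1.29167% = 0.0129167.
Level-payment amortization: P = B₀·r / (1 − (1+r)^(−n)) = 1720.00·0.0129167 / (1 − 1.01292^(−36)).
Denominator 1 − (1+r)^(−36) = 0.369991827.
P = 22.2167 / 0.369991827 ≈ 60.05.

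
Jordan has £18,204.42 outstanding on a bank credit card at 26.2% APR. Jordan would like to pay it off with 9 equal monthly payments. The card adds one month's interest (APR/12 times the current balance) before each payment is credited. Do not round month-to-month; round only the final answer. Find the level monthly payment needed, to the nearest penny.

£2,249.88

Monthly rate r = 26.2%/12 = 2.18333% = 0.0218333.
Level-payment amortization: P = B₀·r / (1 − (1+r)^(−n)) = 18204.42·0.0218333 / (1 − 1.02183^(−9)).
Denominator 1 − (1+r)^(−9) = 0.176659634.
P = 397.463 / 0.176659634 ≈ 2249.88.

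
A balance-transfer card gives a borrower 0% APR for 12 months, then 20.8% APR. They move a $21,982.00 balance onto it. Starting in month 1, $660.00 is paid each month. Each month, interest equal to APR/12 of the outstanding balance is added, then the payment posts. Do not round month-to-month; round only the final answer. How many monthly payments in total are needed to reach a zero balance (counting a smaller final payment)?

Promo months 1–12 at r₀ = 0%/12 = 0; months 13+ at r₁ = 20.8%/12 = 0.0173333.
After month 12 (no interest yet): B = $21,982.00 − 12·$660.00 = $14,062.00.
Then at r₁ with $660.00/mo: n₂ = −ln(1 − r₁·B/P)/ln(1+r₁) ≈ 26.82 → 27 more payments.

39 months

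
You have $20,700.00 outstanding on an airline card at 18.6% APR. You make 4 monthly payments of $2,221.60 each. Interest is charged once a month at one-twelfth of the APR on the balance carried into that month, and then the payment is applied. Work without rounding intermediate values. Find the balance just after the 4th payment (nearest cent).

Monthly rate r = 18.6%/12 = 1.55% = 0.0155.
Each month: B ← B·(1+r) − $2,221.60.
Month 1: interest $320.85; balance after payment $18,799.25.
Month 2: interest $291.39; balance after payment $16,869.04.
Month 3: interest $261.47; balance after payment $14,908.91.
Month 4: interest $231.09; balance after payment $12,918.40.

$12,918.40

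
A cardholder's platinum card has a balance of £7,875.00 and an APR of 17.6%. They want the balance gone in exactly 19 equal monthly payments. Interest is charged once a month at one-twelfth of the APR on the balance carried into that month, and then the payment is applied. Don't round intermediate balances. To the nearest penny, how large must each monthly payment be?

£477.92

Monthly rate r = 17.6%/12 = 1.46667% = 0.0146667.
Level-payment amortization: P = B₀·r / (1 − (1+r)^(−n)) = 7875.00·0.0146667 / (1 − 1.01467^(−19)).
Denominator 1 − (1+r)^(−19) = 0.241674735.
P = 115.5 / 0.241674735 ≈ 477.92.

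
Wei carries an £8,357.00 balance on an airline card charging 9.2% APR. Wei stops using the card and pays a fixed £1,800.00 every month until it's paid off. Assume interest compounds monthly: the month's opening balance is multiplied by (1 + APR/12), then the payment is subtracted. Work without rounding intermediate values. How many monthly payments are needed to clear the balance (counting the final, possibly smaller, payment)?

Monthly rate r = 9.2%/12 = 0.766667% = 0.00766667.
Recurrence: B ← B·(1+r) − £1,800.00.
Month 1: interest £64.07; balance after payment £6,621.07.
Month 2: interest £50.76; balance after payment £4,871.83.
Month 3: interest £37.35; balance after payment £3,109.18.
Month 4: interest £23.84; balance after payment £1,333.02.
Month 5: interest £10.22; balance after payment £0.00.

5 payments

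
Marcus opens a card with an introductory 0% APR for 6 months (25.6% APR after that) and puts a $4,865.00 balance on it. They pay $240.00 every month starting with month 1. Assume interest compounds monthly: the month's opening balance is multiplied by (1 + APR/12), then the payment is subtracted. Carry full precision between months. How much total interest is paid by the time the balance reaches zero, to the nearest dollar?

$703

Promo months 1–6 at r₀ = 0%/12 = 0; months 7+ at r₁ = 25.6%/12 = 0.0213333.
After month 6 (no interest yet): B = $4,865.00 − 6·$240.00 = $3,425.00.
Then at r₁ with $240.00/mo: n₂ = −ln(1 − r₁·B/P)/ln(1+r₁) ≈ 17.20 → 18 more payments.
Total paid = 23·$240.00 + $48.07 = $5,568.07; interest = $5,568.07 − $4,865.00 = $703.07.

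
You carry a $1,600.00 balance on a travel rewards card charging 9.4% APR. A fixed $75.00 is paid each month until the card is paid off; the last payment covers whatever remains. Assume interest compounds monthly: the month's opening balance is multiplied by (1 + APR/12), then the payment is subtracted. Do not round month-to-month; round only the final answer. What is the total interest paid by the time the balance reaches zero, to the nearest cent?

Monthly rate r = 9.4%/12 = 0.783333% = 0.00783333.
Payoff takes n = ⌈−ln(1 − rB₀/P)/ln(1+r)⌉ = ⌈23.435⌉ = 24 payments; the last is $32.66.
Total paid = 23·$75.00 + $32.66 = $1,757.66.
Total interest = total paid − principal = $1,757.66 − $1,600.00 = $157.66.

$157.66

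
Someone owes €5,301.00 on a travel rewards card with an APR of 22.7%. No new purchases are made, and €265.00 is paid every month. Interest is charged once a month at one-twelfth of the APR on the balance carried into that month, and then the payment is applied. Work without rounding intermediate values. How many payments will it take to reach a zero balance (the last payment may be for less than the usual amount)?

26 payments

Monthly rate r = 22.7%/12 = 1.89167% = 0.0189167.
Recurrence: B ← B·(1+r) − €265.00.
Month 1: interest €100.28; balance after payment €5,136.28.
Month 2: interest €97.16; balance after payment €4,968.44.
Closed form: n = −ln(1 − rB₀/P)/ln(1+r) = −ln(0.6216)/ln(1.01892) ≈ 25.372, so the balance reaches zero during payment 26.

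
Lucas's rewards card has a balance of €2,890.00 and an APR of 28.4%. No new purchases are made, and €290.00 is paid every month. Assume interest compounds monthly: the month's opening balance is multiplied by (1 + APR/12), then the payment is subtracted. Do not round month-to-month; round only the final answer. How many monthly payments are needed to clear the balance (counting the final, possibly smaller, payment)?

12 payments

Monthly rate r = 28.4%/12 = 2.36667% = 0.0236667.
Recurrence: B ← B·(1+r) − €290.00.
Month 1: interest €68.40; balance after payment €2,668.40.
Month 2: interest €63.15; balance after payment €2,441.55.
Closed form: n = −ln(1 − rB₀/P)/ln(1+r) = −ln(0.76415)/ln(1.02367) ≈ 11.500, so the balance reaches zero during payment 12.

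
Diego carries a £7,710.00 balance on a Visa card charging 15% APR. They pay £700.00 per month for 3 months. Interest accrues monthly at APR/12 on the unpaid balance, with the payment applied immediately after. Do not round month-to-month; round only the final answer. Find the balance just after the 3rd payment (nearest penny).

£5,876.39

Monthly rate r = 15%/12 = 1.25% = 0.0125.
Each month: B ← B·(1+r) − £700.00.
Month 1: interest £96.38; balance after payment £7,106.38.
Month 2: interest £88.83; balance after payment £6,495.20.
Month 3: interest £81.19; balance after payment £5,876.39.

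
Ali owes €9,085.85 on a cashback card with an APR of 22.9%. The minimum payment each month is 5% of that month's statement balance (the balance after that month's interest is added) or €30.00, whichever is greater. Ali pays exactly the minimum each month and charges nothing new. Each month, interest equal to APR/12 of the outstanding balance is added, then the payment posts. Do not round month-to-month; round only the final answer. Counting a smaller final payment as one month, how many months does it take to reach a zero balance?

Monthly rate r = 22.9%/12 = 1.90833% = 0.0190833.
While 5% of the post-interest balance exceeds €30.00, each month B ← (B·(1+r))·(1 − 0.05), i.e. B shrinks by the factor (1+r)·0.95 = 0.96813.
This holds for months 1–85. Entering month 86 the balance is €579.02; 5% of the post-interest balance is now below €30.00, so the flat €30.00 minimum applies from here.
From month 86 a fixed €30.00 at rate r clears €579.02 in 25 more payments. Total: 85 + 25 = 110 months.

110 months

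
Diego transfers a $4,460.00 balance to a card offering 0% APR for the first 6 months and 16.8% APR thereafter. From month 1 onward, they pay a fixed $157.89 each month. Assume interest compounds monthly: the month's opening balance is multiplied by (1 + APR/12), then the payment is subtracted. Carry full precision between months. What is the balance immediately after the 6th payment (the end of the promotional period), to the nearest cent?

$3,512.66

Promo months 1–6 at r₀ = 0%/12 = 0; months 7+ at r₁ = 16.8%/12 = 0.014.
After month 6 (no interest yet): B = $4,460.00 − 6·$157.89 = $3,512.66.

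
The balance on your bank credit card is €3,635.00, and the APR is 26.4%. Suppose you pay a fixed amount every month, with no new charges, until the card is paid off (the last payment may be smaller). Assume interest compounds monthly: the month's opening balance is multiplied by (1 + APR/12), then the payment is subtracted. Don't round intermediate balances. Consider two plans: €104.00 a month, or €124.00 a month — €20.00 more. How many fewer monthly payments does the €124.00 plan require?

20 fewer payments

Monthly rate r = 26.4%/12 = 2.2% = 0.022.
At €104.00/mo: n = ⌈−ln(1 − rB₀/P)/ln(1+r)⌉ = 68 payments (last €34.03); total interest = total paid − €3,635.00 = €3,367.03.
At €124.00/mo: 48 payments (last €72.24); total interest €2,265.24.
Payments saved = 68 − 48 = 20.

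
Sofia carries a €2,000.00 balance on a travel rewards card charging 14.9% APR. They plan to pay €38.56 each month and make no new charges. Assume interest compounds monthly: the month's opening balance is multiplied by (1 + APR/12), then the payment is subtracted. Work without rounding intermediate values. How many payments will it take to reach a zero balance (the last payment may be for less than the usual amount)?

Monthly rate r = 14.9%/12 = 1.24167% = 0.0124167.
Recurrence: B ← B·(1+r) − €38.56.
Month 1: interest €24.83; balance after payment €1,986.27.
Month 2: interest €24.66; balance after payment €1,972.38.
Closed form: n = −ln(1 − rB₀/P)/ln(1+r) = −ln(0.35598)/ln(1.01242) ≈ 83.700, so the balance reaches zero during payment 84.

84 months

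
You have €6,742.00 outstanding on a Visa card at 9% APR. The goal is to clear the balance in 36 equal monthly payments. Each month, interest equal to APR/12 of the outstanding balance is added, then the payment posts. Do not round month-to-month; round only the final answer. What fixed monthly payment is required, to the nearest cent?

€214.39

Monthly rate r = 9%/12 = 0.75% = 0.0075.
Level-payment amortization: P = B₀·r / (1 − (1+r)^(−n)) = 6742.00·0.0075 / (1 − 1.0075^(−36)).
Denominator 1 − (1+r)^(−36) = 0.235851039.
P = 50.565 / 0.235851039 ≈ 214.39.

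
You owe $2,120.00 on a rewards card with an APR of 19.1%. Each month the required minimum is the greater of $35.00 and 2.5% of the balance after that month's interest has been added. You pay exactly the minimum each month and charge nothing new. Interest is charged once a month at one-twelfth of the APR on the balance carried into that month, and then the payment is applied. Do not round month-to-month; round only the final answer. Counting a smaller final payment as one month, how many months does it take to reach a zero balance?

108 months

Monthly rate r = 19.1%/12 = 1.59167% = 0.0159167.
While 2.5% of the post-interest balance exceeds $35.00, each month B ← (B·(1+r))·(1 − 0.025), i.e. B shrinks by the factor (1+r)·0.975 = 0.99052.
This holds for months 1–46. Entering month 47 the balance is $1,367.79; 2.5% of the post-interest balance is now below $35.00, so the flat $35.00 minimum applies from here.
From month 47 a fixed $35.00 at rate r clears $1,367.79 in 62 more payments. Total: 46 + 62 = 108 months.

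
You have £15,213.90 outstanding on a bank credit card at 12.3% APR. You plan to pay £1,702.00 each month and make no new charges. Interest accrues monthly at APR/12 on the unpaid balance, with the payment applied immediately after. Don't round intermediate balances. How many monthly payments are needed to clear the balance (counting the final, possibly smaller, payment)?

10 months

Monthly rate r = 12.3%/12 = 1.025% = 0.01025.
Recurrence: B ← B·(1+r) − £1,702.00.
Month 1: interest £155.94; balance after payment £13,667.84.
Month 2: interest £140.10; balance after payment £12,105.94.
Closed form: n = −ln(1 − rB₀/P)/ln(1+r) = −ln(0.90838)/ln(1.01025) ≈ 9.423, so the balance reaches zero during payment 10.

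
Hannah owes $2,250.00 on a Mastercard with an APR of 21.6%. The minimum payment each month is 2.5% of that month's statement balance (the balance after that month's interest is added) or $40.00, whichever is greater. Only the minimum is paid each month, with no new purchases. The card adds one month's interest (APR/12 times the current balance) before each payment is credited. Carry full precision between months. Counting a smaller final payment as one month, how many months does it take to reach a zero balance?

Monthly rate r = 21.6%/12 = 1.8% = 0.018.
While 2.5% of the post-interest balance exceeds $40.00, each month B ← (B·(1+r))·(1 − 0.025), i.e. B shrinks by the factor (1+r)·0.975 = 0.99255.
This holds for months 1–48. Entering month 49 the balance is $1,571.44; 2.5% of the post-interest balance is now below $40.00, so the flat $40.00 minimum applies from here.
From month 49 a fixed $40.00 at rate r clears $1,571.44 in 69 more payments. Total: 48 + 69 = 117 months.

117 months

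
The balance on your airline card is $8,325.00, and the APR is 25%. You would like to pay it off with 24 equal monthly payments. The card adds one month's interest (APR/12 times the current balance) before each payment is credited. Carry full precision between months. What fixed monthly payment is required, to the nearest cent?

Monthly rate r = 25%/12 = 2.08333% = 0.0208333.
Level-payment amortization: P = B₀·r / (1 − (1+r)^(−n)) = 8325.00·0.0208333 / (1 − 1.02083^(−24)).
Denominator 1 − (1+r)^(−24) = 0.39034551.
P = 173.438 / 0.39034551 ≈ 444.32.

$444.32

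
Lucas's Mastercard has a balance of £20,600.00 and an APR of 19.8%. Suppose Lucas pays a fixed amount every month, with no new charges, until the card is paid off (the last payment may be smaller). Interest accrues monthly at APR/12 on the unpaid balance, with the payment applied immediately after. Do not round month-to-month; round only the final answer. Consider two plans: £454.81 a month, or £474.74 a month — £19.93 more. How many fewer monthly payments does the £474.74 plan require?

Monthly rate r = 19.8%/12 = 1.65% = 0.0165.
At £454.81/mo: n = ⌈−ln(1 − rB₀/P)/ln(1+r)⌉ = 85 payments (last £29.15); total interest = total paid − £20,600.00 = £17,633.19.
At £474.74/mo: 77 payments (last £432.88); total interest £15,913.12.
Payments saved = 85 − 77 = 8.

8 fewer payments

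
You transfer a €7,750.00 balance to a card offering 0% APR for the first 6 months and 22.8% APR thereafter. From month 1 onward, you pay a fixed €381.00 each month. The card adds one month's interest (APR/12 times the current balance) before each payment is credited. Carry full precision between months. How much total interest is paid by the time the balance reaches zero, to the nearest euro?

Promo months 1–6 at r₀ = 0%/12 = 0; months 7+ at r₁ = 22.8%/12 = 0.019.
After month 6 (no interest yet): B = €7,750.00 − 6·€381.00 = €5,464.00.
Then at r₁ with €381.00/mo: n₂ = −ln(1 − r₁·B/P)/ln(1+r₁) ≈ 16.90 → 17 more payments.
Total paid = 22·€381.00 + €343.83 = €8,725.83; interest = €8,725.83 − €7,750.00 = €975.83.

€976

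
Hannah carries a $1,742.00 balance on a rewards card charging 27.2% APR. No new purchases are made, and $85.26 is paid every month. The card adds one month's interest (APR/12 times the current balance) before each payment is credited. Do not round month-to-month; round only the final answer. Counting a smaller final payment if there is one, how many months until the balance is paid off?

Monthly rate r = 27.2%/12 = 2.26667% = 0.0226667.
Recurrence: B ← B·(1+r) − $85.26.
Month 1: interest $39.49; balance after payment $1,696.23.
Month 2: interest $38.45; balance after payment $1,649.41.
Closed form: n = −ln(1 − rB₀/P)/ln(1+r) = −ln(0.53688)/ln(1.02267) ≈ 27.750, so the balance reaches zero during payment 28.

28 months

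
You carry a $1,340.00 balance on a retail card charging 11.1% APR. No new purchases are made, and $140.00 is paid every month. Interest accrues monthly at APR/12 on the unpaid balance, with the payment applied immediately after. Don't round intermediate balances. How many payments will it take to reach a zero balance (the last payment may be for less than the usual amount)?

11 payments

Monthly rate r = 11.1%/12 = 0.925% = 0.00925.
Recurrence: B ← B·(1+r) − $140.00.
Month 1: interest $12.39; balance after payment $1,212.39.
Month 2: interest $11.21; balance after payment $1,083.61.
Closed form: n = −ln(1 − rB₀/P)/ln(1+r) = −ln(0.91146)/ln(1.00925) ≈ 10.068, so the balance reaches zero during payment 11.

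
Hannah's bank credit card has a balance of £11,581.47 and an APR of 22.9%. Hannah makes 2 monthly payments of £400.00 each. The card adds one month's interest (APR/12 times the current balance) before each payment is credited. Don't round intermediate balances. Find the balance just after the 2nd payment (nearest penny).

Monthly rate r = 22.9%/12 = 1.90833% = 0.0190833.
Each month: B ← B·(1+r) − £400.00.
Month 1: interest £221.01; balance after payment £11,402.48.
Month 2: interest £217.60; balance after payment £11,220.08.

£11,220.08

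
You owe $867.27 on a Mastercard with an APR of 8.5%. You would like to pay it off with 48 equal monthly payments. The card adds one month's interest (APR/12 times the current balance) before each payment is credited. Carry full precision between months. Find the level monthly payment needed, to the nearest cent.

$21.38

Monthly rate r = 8.5%/12 = 0.708333% = 0.00708333.
Level-payment amortization: P = B₀·r / (1 − (1+r)^(−n)) = 867.27·0.00708333 / (1 − 1.00708^(−48)).
Denominator 1 − (1+r)^(−48) = 0.287376102.
P = 6.14316 / 0.287376102 ≈ 21.38.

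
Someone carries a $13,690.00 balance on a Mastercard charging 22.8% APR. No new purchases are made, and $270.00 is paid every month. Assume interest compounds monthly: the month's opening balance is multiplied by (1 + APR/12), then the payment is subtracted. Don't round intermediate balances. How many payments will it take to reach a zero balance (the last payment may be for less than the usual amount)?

Monthly rate r = 22.8%/12 = 1.9% = 0.019.
Recurrence: B ← B·(1+r) − $270.00.
Month 1: interest $260.11; balance after payment $13,680.11.
Month 2: interest $259.92; balance after payment $13,670.03.
Closed form: n = −ln(1 − rB₀/P)/ln(1+r) = −ln(0.03663)/ln(1.019) ≈ 175.696, so the balance reaches zero during payment 176.

176 months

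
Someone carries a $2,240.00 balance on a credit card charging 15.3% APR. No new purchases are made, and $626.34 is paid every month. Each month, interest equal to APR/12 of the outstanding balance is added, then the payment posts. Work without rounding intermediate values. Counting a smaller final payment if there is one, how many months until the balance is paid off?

4 payments

Monthly rate r = 15.3%/12 = 1.275% = 0.01275.
Recurrence: B ← B·(1+r) − $626.34.
Month 1: interest $28.56; balance after payment $1,642.22.
Month 2: interest $20.94; balance after payment $1,036.82.
Month 3: interest $13.22; balance after payment $423.70.
Month 4: interest $5.40; balance after payment $0.00.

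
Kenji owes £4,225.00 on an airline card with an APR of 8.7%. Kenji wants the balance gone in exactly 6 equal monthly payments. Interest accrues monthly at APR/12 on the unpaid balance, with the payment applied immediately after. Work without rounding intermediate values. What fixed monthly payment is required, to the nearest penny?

£722.14

Monthly rate r = 8.7%/12 = 0.725% = 0.00725.
Level-payment amortization: P = B₀·r / (1 − (1+r)^(−n)) = 4225.00·0.00725 / (1 − 1.00725^(−6)).
Denominator 1 − (1+r)^(−6) = 0.0424171847.
P = 30.6312 / 0.0424171847 ≈ 722.14.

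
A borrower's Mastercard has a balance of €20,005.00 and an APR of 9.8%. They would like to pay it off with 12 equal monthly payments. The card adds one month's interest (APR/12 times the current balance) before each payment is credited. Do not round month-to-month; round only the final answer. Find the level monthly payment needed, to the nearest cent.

€1,756.90

Monthly rate r = 9.8%/12 = 0.816667% = 0.00816667.
Level-payment amortization: P = B₀·r / (1 − (1+r)^(−n)) = 20005.00·0.00816667 / (1 − 1.00817^(−12)).
Denominator 1 − (1+r)^(−12) = 0.092990177.
P = 163.374 / 0.092990177 ≈ 1756.90.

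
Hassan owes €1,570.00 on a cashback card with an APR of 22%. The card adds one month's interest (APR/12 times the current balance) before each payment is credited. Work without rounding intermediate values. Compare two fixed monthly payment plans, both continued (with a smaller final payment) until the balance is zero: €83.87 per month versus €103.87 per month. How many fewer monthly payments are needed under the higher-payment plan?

6 fewer payments

Monthly rate r = 22%/12 = 1.83333% = 0.0183333.
At €83.87/mo: n = ⌈−ln(1 − rB₀/P)/ln(1+r)⌉ = 24 payments (last €11.69); total interest = total paid − €1,570.00 = €370.70.
At €103.87/mo: 18 payments (last €89.61); total interest €285.40.
Payments saved = 24 − 18 = 6.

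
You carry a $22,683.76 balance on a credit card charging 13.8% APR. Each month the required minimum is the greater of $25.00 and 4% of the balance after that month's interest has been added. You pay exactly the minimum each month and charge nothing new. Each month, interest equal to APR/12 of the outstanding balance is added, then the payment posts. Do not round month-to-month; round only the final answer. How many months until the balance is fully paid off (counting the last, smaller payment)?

Monthly rate r = 13.8%/12 = 1.15% = 0.0115.
While 4% of the post-interest balance exceeds $25.00, each month B ← (B·(1+r))·(1 − 0.04), i.e. B shrinks by the factor (1+r)·0.96 = 0.97104.
This holds for months 1–123. Entering month 124 the balance is $610.77; 4% of the post-interest balance is now below $25.00, so the flat $25.00 minimum applies from here.
From month 124 a fixed $25.00 at rate r clears $610.77 in 29 more payments. Total: 123 + 29 = 152 months.

152 months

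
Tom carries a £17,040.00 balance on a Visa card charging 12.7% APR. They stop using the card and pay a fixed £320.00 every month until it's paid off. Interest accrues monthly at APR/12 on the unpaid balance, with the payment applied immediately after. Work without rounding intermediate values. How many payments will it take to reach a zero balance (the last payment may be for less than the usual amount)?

Monthly rate r = 12.7%/12 = 1.05833% = 0.0105833.
Recurrence: B ← B·(1+r) − £320.00.
Month 1: interest £180.34; balance after payment £16,900.34.
Month 2: interest £178.86; balance after payment £16,759.20.
Closed form: n = −ln(1 − rB₀/P)/ln(1+r) = −ln(0.43644)/ln(1.01058) ≈ 78.755, so the balance reaches zero during payment 79.

79 months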